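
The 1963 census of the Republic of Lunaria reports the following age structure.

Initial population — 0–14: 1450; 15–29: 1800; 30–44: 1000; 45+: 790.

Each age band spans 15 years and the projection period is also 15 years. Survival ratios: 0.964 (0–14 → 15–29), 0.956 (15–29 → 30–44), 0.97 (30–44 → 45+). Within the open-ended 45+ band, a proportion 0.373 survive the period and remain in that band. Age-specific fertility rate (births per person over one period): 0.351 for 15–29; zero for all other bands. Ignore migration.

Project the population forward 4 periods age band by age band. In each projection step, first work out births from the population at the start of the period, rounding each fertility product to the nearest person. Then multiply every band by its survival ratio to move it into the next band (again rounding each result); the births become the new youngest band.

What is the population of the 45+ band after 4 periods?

Let group 1 be 0–14 through group 4 = 45+.
Period 1.
Births: 1800 × 0.351 = 632
Group 2: 1450 × 0.964 = 1398
Group 3: 1800 × 0.956 = 1721
Group 4: 1000 × 0.97 + 790 × 0.373 = 970 + 295 = 1265
→ [632, 1398, 1721, 1265]
Period 2.
Births: 1398 × 0.351 = 491
Group 2: 632 × 0.964 = 609
Group 3: 1398 × 0.956 = 1336
Group 4: 1721 × 0.97 + 1265 × 0.373 = 1669 + 472 = 2141
→ [491, 609, 1336, 2141]
Period 3.
Births: 609 × 0.351 = 214
Group 2: 491 × 0.964 = 473
Group 3: 609 × 0.956 = 582
Group 4: 1336 × 0.97 + 2141 × 0.373 = 1296 + 799 = 2095
→ [214, 473, 582, 2095]
Period 4.
Births: 473 × 0.351 = 166
Group 2: 214 × 0.964 = 206
Group 3: 473 × 0.956 = 452
Group 4: 582 × 0.97 + 2095 × 0.373 = 565 + 781 = 1346
→ [166, 206, 452, 1346]

1346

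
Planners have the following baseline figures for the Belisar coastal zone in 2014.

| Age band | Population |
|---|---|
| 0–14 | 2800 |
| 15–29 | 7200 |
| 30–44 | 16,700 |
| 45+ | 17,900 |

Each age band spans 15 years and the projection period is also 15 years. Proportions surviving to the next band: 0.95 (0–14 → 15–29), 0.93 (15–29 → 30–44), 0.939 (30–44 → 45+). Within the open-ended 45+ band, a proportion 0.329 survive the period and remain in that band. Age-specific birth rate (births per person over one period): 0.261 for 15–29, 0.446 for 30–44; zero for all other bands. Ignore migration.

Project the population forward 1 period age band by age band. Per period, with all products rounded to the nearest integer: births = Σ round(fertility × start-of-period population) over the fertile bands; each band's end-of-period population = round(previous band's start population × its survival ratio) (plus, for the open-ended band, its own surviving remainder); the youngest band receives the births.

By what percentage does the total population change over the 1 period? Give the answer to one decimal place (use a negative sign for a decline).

-9.7

Numbering the groups 1..4 from youngest to oldest:
Period 1.
Births: 7200 × 0.261 = 1879  |  16700 × 0.446 = 7448 ⇒ total 9327
Group 2: 2800 × 0.95 = 2660
Group 3: 7200 × 0.93 = 6696
Group 4: 16700 × 0.939 + 17900 × 0.329 = 15681 + 5889 = 21570
End of period: [9327, 2660, 6696, 21570]
Total: 44600 → 40253; change = -4347; percentage change = -9.7%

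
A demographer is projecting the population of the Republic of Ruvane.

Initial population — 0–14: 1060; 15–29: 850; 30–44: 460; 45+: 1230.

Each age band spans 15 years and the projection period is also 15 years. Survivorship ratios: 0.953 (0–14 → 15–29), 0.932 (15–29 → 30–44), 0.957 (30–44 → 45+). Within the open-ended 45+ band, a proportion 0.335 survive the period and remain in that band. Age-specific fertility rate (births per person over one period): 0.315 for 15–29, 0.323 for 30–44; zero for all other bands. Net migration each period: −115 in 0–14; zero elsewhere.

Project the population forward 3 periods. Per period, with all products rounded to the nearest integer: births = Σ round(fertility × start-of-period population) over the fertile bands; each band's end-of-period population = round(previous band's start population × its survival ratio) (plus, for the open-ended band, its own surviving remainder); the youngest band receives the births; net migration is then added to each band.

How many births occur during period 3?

Let group 1 be 0–14 through group 4 = 45+.
Period 1.
Births: 850 × 0.315 = 268, 460 × 0.323 = 149 → 417
Group 2: 1060 × 0.953 = 1010
Group 3: 850 × 0.932 = 792
Group 4: 460 × 0.957 + 1230 × 0.335 = 440 + 412 = 852
Net migration: Group 1 − 115 → 302
→ [302, 1010, 792, 852]
Period 2.
Births: 1010 × 0.315 = 318, 792 × 0.323 = 256 → 574
Group 2: 302 × 0.953 = 288
Group 3: 1010 × 0.932 = 941
Group 4: 792 × 0.957 + 852 × 0.335 = 758 + 285 = 1043
Net migration: Group 1 − 115 → 459
→ [459, 288, 941, 1043]
Period 3.
Births: 288 × 0.315 = 91, 941 × 0.323 = 304 → 395
Group 2: 459 × 0.953 = 437
Group 3: 288 × 0.932 = 268
Group 4: 941 × 0.957 + 1043 × 0.335 = 901 + 349 = 1250
Net migration: Group 1 − 115 → 280
→ [280, 437, 268, 1250]

395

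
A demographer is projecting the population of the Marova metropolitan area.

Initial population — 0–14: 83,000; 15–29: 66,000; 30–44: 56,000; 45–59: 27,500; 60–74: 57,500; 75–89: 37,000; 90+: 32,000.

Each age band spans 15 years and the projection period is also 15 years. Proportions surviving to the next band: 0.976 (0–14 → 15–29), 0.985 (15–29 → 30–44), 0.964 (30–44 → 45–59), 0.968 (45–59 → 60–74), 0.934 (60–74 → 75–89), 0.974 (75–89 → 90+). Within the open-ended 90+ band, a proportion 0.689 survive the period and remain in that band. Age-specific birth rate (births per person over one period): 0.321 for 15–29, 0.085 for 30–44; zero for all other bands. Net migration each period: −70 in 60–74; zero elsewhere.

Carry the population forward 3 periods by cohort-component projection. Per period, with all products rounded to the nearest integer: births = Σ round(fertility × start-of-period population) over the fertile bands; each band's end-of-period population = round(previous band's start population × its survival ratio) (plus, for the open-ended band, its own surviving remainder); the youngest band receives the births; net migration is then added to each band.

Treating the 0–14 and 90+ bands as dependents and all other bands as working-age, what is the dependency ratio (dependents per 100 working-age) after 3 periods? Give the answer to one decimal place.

Numbering the bands 1..7 from youngest to oldest:
— Period 1 —
Births: 66000 × 0.321 = 21186  |  56000 × 0.085 = 4760 → 25946
Band 2: 83000 × 0.976 = 81008
Band 3: 66000 × 0.985 = 65010
Band 4: 56000 × 0.964 = 53984
Band 5: 27500 × 0.968 = 26620
Band 6: 57500 × 0.934 = 53705
Band 7: 37000 × 0.974 + 32000 × 0.689 = 36038 + 22048 = 58086
Net migration: Band 5 − 70 → 26550
→ [25946, 81008, 65010, 53984, 26550, 53705, 58086]
— Period 2 —
Births: 81008 × 0.321 = 26004  |  65010 × 0.085 = 5526 → 31530
Band 2: 25946 × 0.976 = 25323
Band 3: 81008 × 0.985 = 79793
Band 4: 65010 × 0.964 = 62670
Band 5: 53984 × 0.968 = 52257
Band 6: 26550 × 0.934 = 24798
Band 7: 53705 × 0.974 + 58086 × 0.689 = 52309 + 40021 = 92330
Net migration: Band 5 − 70 → 52187
→ [31530, 25323, 79793, 62670, 52187, 24798, 92330]
— Period 3 —
Births: 25323 × 0.321 = 8129  |  79793 × 0.085 = 6782 → 14911
Band 2: 31530 × 0.976 = 30773
Band 3: 25323 × 0.985 = 24943
Band 4: 79793 × 0.964 = 76920
Band 5: 62670 × 0.968 = 60665
Band 6: 52187 × 0.934 = 48743
Band 7: 24798 × 0.974 + 92330 × 0.689 = 24153 + 63615 = 87768
Net migration: Band 5 − 70 → 60595
→ [14911, 30773, 24943, 76920, 60595, 48743, 87768]
Dependents (band 0–14 + band 90+) = 14911 + 87768 = 102679; working-age = 241974; ratio = 102679/241974 × 100 = 42.4

42.4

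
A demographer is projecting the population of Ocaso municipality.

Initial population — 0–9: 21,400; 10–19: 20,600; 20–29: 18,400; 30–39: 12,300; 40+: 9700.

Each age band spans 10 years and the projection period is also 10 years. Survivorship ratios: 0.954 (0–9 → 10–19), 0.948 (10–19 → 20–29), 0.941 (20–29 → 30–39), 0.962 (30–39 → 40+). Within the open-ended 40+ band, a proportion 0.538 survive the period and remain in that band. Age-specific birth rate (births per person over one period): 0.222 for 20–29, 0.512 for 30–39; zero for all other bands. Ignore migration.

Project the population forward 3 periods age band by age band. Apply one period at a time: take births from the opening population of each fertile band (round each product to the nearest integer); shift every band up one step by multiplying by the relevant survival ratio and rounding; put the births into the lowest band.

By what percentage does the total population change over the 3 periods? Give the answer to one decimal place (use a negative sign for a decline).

Numbering the bands 1..5 from youngest to oldest:
[period 1]
Births: 18400 * 0.222 = 4085, 12300 * 0.512 = 6298 — total 10383
Band 2: 21400 * 0.954 = 20416
Band 3: 20600 * 0.948 = 19529
Band 4: 18400 * 0.941 = 17314
Band 5: 12300 * 0.962 + 9700 * 0.538 = 11833 + 5219 = 17052
Population now: 0–9=10383, 10–19=20416, 20–29=19529, 30–39=17314, 40+=17052
[period 2]
Births: 19529 * 0.222 = 4335, 17314 * 0.512 = 8865 — total 13200
Band 2: 10383 * 0.954 = 9905
Band 3: 20416 * 0.948 = 19354
Band 4: 19529 * 0.941 = 18377
Band 5: 17314 * 0.962 + 17052 * 0.538 = 16656 + 9174 = 25830
Population now: 0–9=13200, 10–19=9905, 20–29=19354, 30–39=18377, 40+=25830
[period 3]
Births: 19354 * 0.222 = 4297, 18377 * 0.512 = 9409 — total 13706
Band 2: 13200 * 0.954 = 12593
Band 3: 9905 * 0.948 = 9390
Band 4: 19354 * 0.941 = 18212
Band 5: 18377 * 0.962 + 25830 * 0.538 = 17679 + 13897 = 31576
Population now: 0–9=13706, 10–19=12593, 20–29=9390, 30–39=18212, 40+=31576
Total: 82400 → 85477; change = 3077; percentage change = 3.7%

3.7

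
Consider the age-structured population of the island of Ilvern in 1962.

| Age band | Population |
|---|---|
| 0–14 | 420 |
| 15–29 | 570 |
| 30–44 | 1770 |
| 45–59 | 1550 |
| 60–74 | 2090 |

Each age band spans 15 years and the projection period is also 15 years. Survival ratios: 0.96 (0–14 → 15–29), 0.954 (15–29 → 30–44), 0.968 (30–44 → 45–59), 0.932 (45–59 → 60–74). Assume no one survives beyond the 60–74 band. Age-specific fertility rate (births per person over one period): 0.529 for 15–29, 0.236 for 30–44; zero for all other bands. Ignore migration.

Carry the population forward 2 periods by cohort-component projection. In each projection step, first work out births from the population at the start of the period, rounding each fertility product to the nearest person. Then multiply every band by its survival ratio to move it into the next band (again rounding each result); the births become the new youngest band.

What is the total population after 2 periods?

Call the groups 1 to 5, youngest first.
— Period 1 —
Births: 570 × 0.529 = 302  |  1770 × 0.236 = 418 → total 720
Group 2: 420 × 0.96 = 403
Group 3: 570 × 0.954 = 544
Group 4: 1770 × 0.968 = 1713
Group 5: 1550 × 0.932 = 1445
Giving 720 / 403 / 544 / 1713 / 1445.
— Period 2 —
Births: 403 × 0.529 = 213  |  544 × 0.236 = 128 → total 341
Group 2: 720 × 0.96 = 691
Group 3: 403 × 0.954 = 384
Group 4: 544 × 0.968 = 527
Group 5: 1713 × 0.932 = 1597
Giving 341 / 691 / 384 / 527 / 1597.
Total after period 2: 341 + 691 + 384 + 527 + 1597 = 3540

3540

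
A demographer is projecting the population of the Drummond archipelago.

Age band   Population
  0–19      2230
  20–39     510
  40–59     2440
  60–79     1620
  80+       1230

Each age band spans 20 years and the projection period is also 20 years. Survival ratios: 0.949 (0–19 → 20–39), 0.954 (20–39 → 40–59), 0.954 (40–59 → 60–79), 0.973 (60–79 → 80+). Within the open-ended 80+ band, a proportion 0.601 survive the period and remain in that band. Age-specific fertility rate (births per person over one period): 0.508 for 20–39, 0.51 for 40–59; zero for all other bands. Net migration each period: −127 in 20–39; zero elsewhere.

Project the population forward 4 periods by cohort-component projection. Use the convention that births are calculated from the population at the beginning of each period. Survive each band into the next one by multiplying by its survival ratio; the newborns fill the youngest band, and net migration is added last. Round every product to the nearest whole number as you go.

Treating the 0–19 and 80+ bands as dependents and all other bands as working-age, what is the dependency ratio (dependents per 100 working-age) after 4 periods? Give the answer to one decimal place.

Call the groups 1 to 5, youngest first.
After projecting period 1:
Births: 510 × 0.508 = 259  |  2440 × 0.51 = 1244 → 1503
Group 2: 2230 × 0.949 = 2116
Group 3: 510 × 0.954 = 487
Group 4: 2440 × 0.954 = 2328
Group 5: 1620 × 0.973 + 1230 × 0.601 = 1576 + 739 = 2315
Net migration: Group 2 − 127 → 1989
Giving 1503 / 1989 / 487 / 2328 / 2315.
After projecting period 2:
Births: 1989 × 0.508 = 1010  |  487 × 0.51 = 248 → 1258
Group 2: 1503 × 0.949 = 1426
Group 3: 1989 × 0.954 = 1898
Group 4: 487 × 0.954 = 465
Group 5: 2328 × 0.973 + 2315 × 0.601 = 2265 + 1391 = 3656
Net migration: Group 2 − 127 → 1299
Giving 1258 / 1299 / 1898 / 465 / 3656.
After projecting period 3:
Births: 1299 × 0.508 = 660  |  1898 × 0.51 = 968 → 1628
Group 2: 1258 × 0.949 = 1194
Group 3: 1299 × 0.954 = 1239
Group 4: 1898 × 0.954 = 1811
Group 5: 465 × 0.973 + 3656 × 0.601 = 452 + 2197 = 2649
Net migration: Group 2 − 127 → 1067
Giving 1628 / 1067 / 1239 / 1811 / 2649.
After projecting period 4:
Births: 1067 × 0.508 = 542  |  1239 × 0.51 = 632 → 1174
Group 2: 1628 × 0.949 = 1545
Group 3: 1067 × 0.954 = 1018
Group 4: 1239 × 0.954 = 1182
Group 5: 1811 × 0.973 + 2649 × 0.601 = 1762 + 1592 = 3354
Net migration: Group 2 − 127 → 1418
Giving 1174 / 1418 / 1018 / 1182 / 3354.
Dependents (band 0–19 + band 80+) = 1174 + 3354 = 4528; working-age = 3618; ratio = 4528/3618 × 100 = 125.2

125.2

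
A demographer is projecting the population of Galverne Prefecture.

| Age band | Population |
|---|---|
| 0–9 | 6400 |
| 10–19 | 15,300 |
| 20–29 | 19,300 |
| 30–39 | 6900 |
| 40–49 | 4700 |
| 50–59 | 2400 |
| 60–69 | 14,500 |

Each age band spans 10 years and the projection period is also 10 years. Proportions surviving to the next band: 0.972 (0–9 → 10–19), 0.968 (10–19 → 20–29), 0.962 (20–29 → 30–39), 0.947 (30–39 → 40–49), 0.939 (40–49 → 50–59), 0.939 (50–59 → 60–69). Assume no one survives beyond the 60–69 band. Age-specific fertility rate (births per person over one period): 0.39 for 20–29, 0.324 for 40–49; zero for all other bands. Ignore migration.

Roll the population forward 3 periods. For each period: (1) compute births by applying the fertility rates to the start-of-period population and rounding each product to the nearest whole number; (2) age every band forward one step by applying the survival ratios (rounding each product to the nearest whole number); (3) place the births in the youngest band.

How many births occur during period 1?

[period 1]
Births: 19300 * 0.39 = 7527  |  4700 * 0.324 = 1523 → total 9050
10–19: 6400 * 0.972 = 6221
20–29: 15300 * 0.968 = 14810
30–39: 19300 * 0.962 = 18567
40–49: 6900 * 0.947 = 6534
50–59: 4700 * 0.939 = 4413
60–69: 2400 * 0.939 = 2254
End of period: [9050, 6221, 14810, 18567, 6534, 4413, 2254]

9050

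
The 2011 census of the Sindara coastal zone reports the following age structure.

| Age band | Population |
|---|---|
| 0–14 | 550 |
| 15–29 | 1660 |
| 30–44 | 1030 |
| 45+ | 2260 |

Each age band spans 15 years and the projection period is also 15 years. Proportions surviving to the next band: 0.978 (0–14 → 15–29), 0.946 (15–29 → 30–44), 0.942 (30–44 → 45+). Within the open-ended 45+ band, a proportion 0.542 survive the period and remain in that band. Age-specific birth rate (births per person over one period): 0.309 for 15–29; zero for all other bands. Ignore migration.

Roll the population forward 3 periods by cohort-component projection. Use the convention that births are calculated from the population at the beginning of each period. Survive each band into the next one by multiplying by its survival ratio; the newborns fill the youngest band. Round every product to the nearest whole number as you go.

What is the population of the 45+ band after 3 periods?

Numbering the bands 1..4 from youngest to oldest:
— Period 1 —
Births: 1660 * 0.309 = 513
Band 2: 550 * 0.978 = 538
Band 3: 1660 * 0.946 = 1570
Band 4: 1030 * 0.942 + 2260 * 0.542 = 970 + 1225 = 2195
End of period: [513, 538, 1570, 2195]
— Period 2 —
Births: 538 * 0.309 = 166
Band 2: 513 * 0.978 = 502
Band 3: 538 * 0.946 = 509
Band 4: 1570 * 0.942 + 2195 * 0.542 = 1479 + 1190 = 2669
End of period: [166, 502, 509, 2669]
— Period 3 —
Births: 502 * 0.309 = 155
Band 2: 166 * 0.978 = 162
Band 3: 502 * 0.946 = 475
Band 4: 509 * 0.942 + 2669 * 0.542 = 479 + 1447 = 1926
End of period: [155, 162, 475, 1926]

1926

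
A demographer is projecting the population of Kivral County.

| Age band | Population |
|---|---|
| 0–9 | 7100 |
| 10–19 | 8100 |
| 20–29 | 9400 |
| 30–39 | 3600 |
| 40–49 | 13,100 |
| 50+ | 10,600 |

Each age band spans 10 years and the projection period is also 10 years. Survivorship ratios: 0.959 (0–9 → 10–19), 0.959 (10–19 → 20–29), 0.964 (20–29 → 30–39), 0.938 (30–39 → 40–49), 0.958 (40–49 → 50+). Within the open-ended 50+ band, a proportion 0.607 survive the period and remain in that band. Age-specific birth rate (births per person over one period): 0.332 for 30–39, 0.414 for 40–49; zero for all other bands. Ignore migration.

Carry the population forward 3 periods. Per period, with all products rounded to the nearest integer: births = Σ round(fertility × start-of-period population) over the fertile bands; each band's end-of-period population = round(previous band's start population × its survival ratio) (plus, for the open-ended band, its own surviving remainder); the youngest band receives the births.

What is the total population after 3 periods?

Period 1.
Births: 3600 × 0.332 = 1195 ; 13100 × 0.414 = 5423 → 6618
10–19: 7100 × 0.959 = 6809
20–29: 8100 × 0.959 = 7768
30–39: 9400 × 0.964 = 9062
40–49: 3600 × 0.938 = 3377
50+: 13100 × 0.958 + 10600 × 0.607 = 12550 + 6434 = 18984
Population now: 0–9=6618, 10–19=6809, 20–29=7768, 30–39=9062, 40–49=3377, 50+=18984
Period 2.
Births: 9062 × 0.332 = 3009 ; 3377 × 0.414 = 1398 → 4407
10–19: 6618 × 0.959 = 6347
20–29: 6809 × 0.959 = 6530
30–39: 7768 × 0.964 = 7488
40–49: 9062 × 0.938 = 8500
50+: 3377 × 0.958 + 18984 × 0.607 = 3235 + 11523 = 14758
Population now: 0–9=4407, 10–19=6347, 20–29=6530, 30–39=7488, 40–49=8500, 50+=14758
Period 3.
Births: 7488 × 0.332 = 2486 ; 8500 × 0.414 = 3519 → 6005
10–19: 4407 × 0.959 = 4226
20–29: 6347 × 0.959 = 6087
30–39: 6530 × 0.964 = 6295
40–49: 7488 × 0.938 = 7024
50+: 8500 × 0.958 + 14758 × 0.607 = 8143 + 8958 = 17101
Population now: 0–9=6005, 10–19=4226, 20–29=6087, 30–39=6295, 40–49=7024, 50+=17101
Total after period 3: 6005 + 4226 + 6087 + 6295 + 7024 + 17101 = 46738

46738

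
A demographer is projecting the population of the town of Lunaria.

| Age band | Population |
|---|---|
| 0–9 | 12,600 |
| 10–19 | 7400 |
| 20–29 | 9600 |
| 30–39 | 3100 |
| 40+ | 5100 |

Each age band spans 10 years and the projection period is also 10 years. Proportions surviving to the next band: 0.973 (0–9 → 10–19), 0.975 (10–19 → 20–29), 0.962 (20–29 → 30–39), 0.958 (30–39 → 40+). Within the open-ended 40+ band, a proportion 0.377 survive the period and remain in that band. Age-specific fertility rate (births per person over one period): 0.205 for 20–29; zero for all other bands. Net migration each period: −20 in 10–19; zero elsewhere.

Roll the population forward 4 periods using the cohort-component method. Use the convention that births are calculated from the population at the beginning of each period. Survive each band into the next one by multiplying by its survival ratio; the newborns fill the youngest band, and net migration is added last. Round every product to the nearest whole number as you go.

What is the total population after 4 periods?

Call the bands 1 to 5, youngest first.
— Period 1 —
Births: 9600 × 0.205 = 1968
Band 2: 12600 × 0.973 = 12260
Band 3: 7400 × 0.975 = 7215
Band 4: 9600 × 0.962 = 9235
Band 5: 3100 × 0.958 + 5100 × 0.377 = 2970 + 1923 = 4893
Net migration: Band 2 − 20 → 12240
Giving 1968 / 12240 / 7215 / 9235 / 4893.
— Period 2 —
Births: 7215 × 0.205 = 1479
Band 2: 1968 × 0.973 = 1915
Band 3: 12240 × 0.975 = 11934
Band 4: 7215 × 0.962 = 6941
Band 5: 9235 × 0.958 + 4893 × 0.377 = 8847 + 1845 = 10692
Net migration: Band 2 − 20 → 1895
Giving 1479 / 1895 / 11934 / 6941 / 10692.
— Period 3 —
Births: 11934 × 0.205 = 2446
Band 2: 1479 × 0.973 = 1439
Band 3: 1895 × 0.975 = 1848
Band 4: 11934 × 0.962 = 11481
Band 5: 6941 × 0.958 + 10692 × 0.377 = 6649 + 4031 = 10680
Net migration: Band 2 − 20 → 1419
Giving 2446 / 1419 / 1848 / 11481 / 10680.
— Period 4 —
Births: 1848 × 0.205 = 379
Band 2: 2446 × 0.973 = 2380
Band 3: 1419 × 0.975 = 1384
Band 4: 1848 × 0.962 = 1778
Band 5: 11481 × 0.958 + 10680 × 0.377 = 10999 + 4026 = 15025
Net migration: Band 2 − 20 → 2360
Giving 379 / 2360 / 1384 / 1778 / 15025.
Total after period 4: 379 + 2360 + 1384 + 1778 + 15025 = 20926

20926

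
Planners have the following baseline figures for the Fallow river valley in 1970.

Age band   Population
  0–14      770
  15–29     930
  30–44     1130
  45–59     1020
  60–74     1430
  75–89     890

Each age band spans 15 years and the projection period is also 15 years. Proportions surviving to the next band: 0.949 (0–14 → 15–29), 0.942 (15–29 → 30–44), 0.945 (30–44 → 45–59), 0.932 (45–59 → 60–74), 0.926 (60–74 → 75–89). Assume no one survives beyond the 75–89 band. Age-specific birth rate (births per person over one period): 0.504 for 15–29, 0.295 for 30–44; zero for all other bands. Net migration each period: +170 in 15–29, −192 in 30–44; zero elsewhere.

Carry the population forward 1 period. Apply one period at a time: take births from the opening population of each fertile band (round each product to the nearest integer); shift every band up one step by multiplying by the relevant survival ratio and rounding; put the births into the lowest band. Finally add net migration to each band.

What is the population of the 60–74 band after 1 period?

Let band 1 be 0–14 through band 6 = 75–89.
— Period 1 —
Births: 930 × 0.504 = 469, 1130 × 0.295 = 333 → total 802
Band 2: 770 × 0.949 = 731
Band 3: 930 × 0.942 = 876
Band 4: 1130 × 0.945 = 1068
Band 5: 1020 × 0.932 = 951
Band 6: 1430 × 0.926 = 1324
Net migration: Band 2 + 170 → 901; Band 3 − 192 → 684
→ [802, 901, 684, 1068, 951, 1324]

951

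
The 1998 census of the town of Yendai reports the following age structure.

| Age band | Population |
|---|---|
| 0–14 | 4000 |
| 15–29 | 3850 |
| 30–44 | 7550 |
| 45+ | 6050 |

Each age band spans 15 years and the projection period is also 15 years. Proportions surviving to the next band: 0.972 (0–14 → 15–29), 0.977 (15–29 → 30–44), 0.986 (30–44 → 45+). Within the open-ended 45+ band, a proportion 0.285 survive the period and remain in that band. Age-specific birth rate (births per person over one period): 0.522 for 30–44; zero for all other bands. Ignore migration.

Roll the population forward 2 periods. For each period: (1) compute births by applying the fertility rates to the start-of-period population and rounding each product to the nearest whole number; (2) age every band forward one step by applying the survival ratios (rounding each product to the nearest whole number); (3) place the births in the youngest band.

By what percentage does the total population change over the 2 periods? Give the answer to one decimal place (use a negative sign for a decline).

-25.8

Numbering the groups 1..4 from youngest to oldest:
Period 1.
Births: 7550 × 0.522 = 3941
Group 2: 4000 × 0.972 = 3888
Group 3: 3850 × 0.977 = 3761
Group 4: 7550 × 0.986 + 6050 × 0.285 = 7444 + 1724 = 9168
→ [3941, 3888, 3761, 9168]
Period 2.
Births: 3761 × 0.522 = 1963
Group 2: 3941 × 0.972 = 3831
Group 3: 3888 × 0.977 = 3799
Group 4: 3761 × 0.986 + 9168 × 0.285 = 3708 + 2613 = 6321
→ [1963, 3831, 3799, 6321]
Total: 21450 → 15914; change = -5536; percentage change = -25.8%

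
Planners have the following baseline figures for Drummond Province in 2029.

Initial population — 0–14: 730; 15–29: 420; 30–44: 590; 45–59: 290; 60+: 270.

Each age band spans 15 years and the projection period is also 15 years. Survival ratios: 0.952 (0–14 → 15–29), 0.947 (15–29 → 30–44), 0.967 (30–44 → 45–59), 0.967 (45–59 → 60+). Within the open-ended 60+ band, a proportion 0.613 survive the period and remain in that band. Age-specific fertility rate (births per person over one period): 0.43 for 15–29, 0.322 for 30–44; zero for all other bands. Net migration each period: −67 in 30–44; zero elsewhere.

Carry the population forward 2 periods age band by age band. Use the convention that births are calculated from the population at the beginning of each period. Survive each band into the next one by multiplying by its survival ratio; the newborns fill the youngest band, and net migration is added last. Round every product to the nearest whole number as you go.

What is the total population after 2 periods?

2495

Call the groups 1 to 5, youngest first.
— Period 1 —
Births: 420 × 0.43 = 181 ; 590 × 0.322 = 190 — total 371
Group 2: 730 × 0.952 = 695
Group 3: 420 × 0.947 = 398
Group 4: 590 × 0.967 = 571
Group 5: 290 × 0.967 + 270 × 0.613 = 280 + 166 = 446
Net migration: Group 3 − 67 → 331
Giving 371 / 695 / 331 / 571 / 446.
— Period 2 —
Births: 695 × 0.43 = 299 ; 331 × 0.322 = 107 — total 406
Group 2: 371 × 0.952 = 353
Group 3: 695 × 0.947 = 658
Group 4: 331 × 0.967 = 320
Group 5: 571 × 0.967 + 446 × 0.613 = 552 + 273 = 825
Net migration: Group 3 − 67 → 591
Giving 406 / 353 / 591 / 320 / 825.
Total after period 2: 406 + 353 + 591 + 320 + 825 = 2495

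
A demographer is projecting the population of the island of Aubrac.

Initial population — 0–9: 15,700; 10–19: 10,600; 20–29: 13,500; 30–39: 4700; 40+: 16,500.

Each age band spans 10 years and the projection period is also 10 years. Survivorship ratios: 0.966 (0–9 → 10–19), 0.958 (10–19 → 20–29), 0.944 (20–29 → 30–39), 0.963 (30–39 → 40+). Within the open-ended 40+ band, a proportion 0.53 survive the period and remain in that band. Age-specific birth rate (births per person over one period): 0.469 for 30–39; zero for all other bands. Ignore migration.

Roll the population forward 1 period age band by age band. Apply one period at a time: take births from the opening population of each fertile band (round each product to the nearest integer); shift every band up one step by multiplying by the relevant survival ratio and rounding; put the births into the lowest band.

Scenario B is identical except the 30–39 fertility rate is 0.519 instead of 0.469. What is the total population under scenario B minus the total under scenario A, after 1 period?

235

Period 1.
Births: 4700 × 0.469 = 2204
10–19: 15700 × 0.966 = 15166
20–29: 10600 × 0.958 = 10155
30–39: 13500 × 0.944 = 12744
40+: 4700 × 0.963 + 16500 × 0.53 = 4526 + 8745 = 13271
End of period: [2204, 15166, 10155, 12744, 13271]
Scenario A total after 1 period: 53540
Scenario B projection —
Period 1.
Births: 4700 × 0.519 = 2439
10–19: 15700 × 0.966 = 15166
20–29: 10600 × 0.958 = 10155
30–39: 13500 × 0.944 = 12744
40+: 4700 × 0.963 + 16500 × 0.53 = 4526 + 8745 = 13271
End of period: [2439, 15166, 10155, 12744, 13271]
Scenario B total after 1 period: 53775
Difference B − A = 53775 − 53540 = 235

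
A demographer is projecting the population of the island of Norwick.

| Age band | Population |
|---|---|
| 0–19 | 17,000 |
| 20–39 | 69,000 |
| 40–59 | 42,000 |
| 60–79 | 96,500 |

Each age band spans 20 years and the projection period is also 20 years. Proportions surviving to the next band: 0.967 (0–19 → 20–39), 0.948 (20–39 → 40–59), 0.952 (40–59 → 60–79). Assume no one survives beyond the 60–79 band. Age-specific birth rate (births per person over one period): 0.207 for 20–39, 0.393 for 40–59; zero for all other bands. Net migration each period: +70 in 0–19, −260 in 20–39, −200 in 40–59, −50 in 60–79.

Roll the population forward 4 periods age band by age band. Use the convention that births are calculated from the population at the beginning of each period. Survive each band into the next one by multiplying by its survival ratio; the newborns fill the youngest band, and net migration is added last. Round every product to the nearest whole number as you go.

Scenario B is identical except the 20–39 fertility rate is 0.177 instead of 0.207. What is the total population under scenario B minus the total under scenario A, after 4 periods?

Call the bands 1 to 4, youngest first.
Period 1:
Births: 69000 × 0.207 = 14283 ; 42000 × 0.393 = 16506 — total 30789
Band 2: 17000 × 0.967 = 16439
Band 3: 69000 × 0.948 = 65412
Band 4: 42000 × 0.952 = 39984
Net migration: Band 1 + 70 → 30859; Band 2 − 260 → 16179; Band 3 − 200 → 65212; Band 4 − 50 → 39934
→ [30859, 16179, 65212, 39934]
Period 2:
Births: 16179 × 0.207 = 3349 ; 65212 × 0.393 = 25628 — total 28977
Band 2: 30859 × 0.967 = 29841
Band 3: 16179 × 0.948 = 15338
Band 4: 65212 × 0.952 = 62082
Net migration: Band 1 + 70 → 29047; Band 2 − 260 → 29581; Band 3 − 200 → 15138; Band 4 − 50 → 62032
→ [29047, 29581, 15138, 62032]
Period 3:
Births: 29581 × 0.207 = 6123 ; 15138 × 0.393 = 5949 — total 12072
Band 2: 29047 × 0.967 = 28088
Band 3: 29581 × 0.948 = 28043
Band 4: 15138 × 0.952 = 14411
Net migration: Band 1 + 70 → 12142; Band 2 − 260 → 27828; Band 3 − 200 → 27843; Band 4 − 50 → 14361
→ [12142, 27828, 27843, 14361]
Period 4:
Births: 27828 × 0.207 = 5760 ; 27843 × 0.393 = 10942 — total 16702
Band 2: 12142 × 0.967 = 11741
Band 3: 27828 × 0.948 = 26381
Band 4: 27843 × 0.952 = 26507
Net migration: Band 1 + 70 → 16772; Band 2 − 260 → 11481; Band 3 − 200 → 26181; Band 4 − 50 → 26457
→ [16772, 11481, 26181, 26457]
Scenario A total after 4 periods: 80891
Scenario B projection —
Period 1:
Births: 69000 × 0.177 = 12213 ; 42000 × 0.393 = 16506 — total 28719
Band 2: 17000 × 0.967 = 16439
Band 3: 69000 × 0.948 = 65412
Band 4: 42000 × 0.952 = 39984
Net migration: Band 1 + 70 → 28789; Band 2 − 260 → 16179; Band 3 − 200 → 65212; Band 4 − 50 → 39934
→ [28789, 16179, 65212, 39934]
Period 2:
Births: 16179 × 0.177 = 2864 ; 65212 × 0.393 = 25628 — total 28492
Band 2: 28789 × 0.967 = 27839
Band 3: 16179 × 0.948 = 15338
Band 4: 65212 × 0.952 = 62082
Net migration: Band 1 + 70 → 28562; Band 2 − 260 → 27579; Band 3 − 200 → 15138; Band 4 − 50 → 62032
→ [28562, 27579, 15138, 62032]
Period 3:
Births: 27579 × 0.177 = 4881 ; 15138 × 0.393 = 5949 — total 10830
Band 2: 28562 × 0.967 = 27619
Band 3: 27579 × 0.948 = 26145
Band 4: 15138 × 0.952 = 14411
Net migration: Band 1 + 70 → 10900; Band 2 − 260 → 27359; Band 3 − 200 → 25945; Band 4 − 50 → 14361
→ [10900, 27359, 25945, 14361]
Period 4:
Births: 27359 × 0.177 = 4843 ; 25945 × 0.393 = 10196 — total 15039
Band 2: 10900 × 0.967 = 10540
Band 3: 27359 × 0.948 = 25936
Band 4: 25945 × 0.952 = 24700
Net migration: Band 1 + 70 → 15109; Band 2 − 260 → 10280; Band 3 − 200 → 25736; Band 4 − 50 → 24650
→ [15109, 10280, 25736, 24650]
Scenario B total after 4 periods: 75775
Difference B − A = 75775 − 80891 = -5116

-5116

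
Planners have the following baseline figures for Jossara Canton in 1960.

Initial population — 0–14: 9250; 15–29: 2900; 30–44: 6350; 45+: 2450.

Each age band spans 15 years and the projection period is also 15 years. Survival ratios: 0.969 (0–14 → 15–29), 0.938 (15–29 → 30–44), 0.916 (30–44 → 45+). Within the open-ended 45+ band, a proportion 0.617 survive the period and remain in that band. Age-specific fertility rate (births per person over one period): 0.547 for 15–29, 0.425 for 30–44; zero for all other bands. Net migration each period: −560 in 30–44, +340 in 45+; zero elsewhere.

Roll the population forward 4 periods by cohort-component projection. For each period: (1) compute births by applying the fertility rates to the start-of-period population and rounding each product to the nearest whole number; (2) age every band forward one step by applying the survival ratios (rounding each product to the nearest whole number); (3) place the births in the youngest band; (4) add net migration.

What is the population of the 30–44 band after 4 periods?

(Groups numbered youngest = 1 to oldest = 4.)
Period 1.
Births: 2900 × 0.547 = 1586  |  6350 × 0.425 = 2699 ⇒ total 4285
Group 2: 9250 × 0.969 = 8963
Group 3: 2900 × 0.938 = 2720
Group 4: 6350 × 0.916 + 2450 × 0.617 = 5817 + 1512 = 7329
Net migration: Group 3 − 560 → 2160; Group 4 + 340 → 7669
End of period: [4285, 8963, 2160, 7669]
Period 2.
Births: 8963 × 0.547 = 4903  |  2160 × 0.425 = 918 ⇒ total 5821
Group 2: 4285 × 0.969 = 4152
Group 3: 8963 × 0.938 = 8407
Group 4: 2160 × 0.916 + 7669 × 0.617 = 1979 + 4732 = 6711
Net migration: Group 3 − 560 → 7847; Group 4 + 340 → 7051
End of period: [5821, 4152, 7847, 7051]
Period 3.
Births: 4152 × 0.547 = 2271  |  7847 × 0.425 = 3335 ⇒ total 5606
Group 2: 5821 × 0.969 = 5641
Group 3: 4152 × 0.938 = 3895
Group 4: 7847 × 0.916 + 7051 × 0.617 = 7188 + 4350 = 11538
Net migration: Group 3 − 560 → 3335; Group 4 + 340 → 11878
End of period: [5606, 5641, 3335, 11878]
Period 4.
Births: 5641 × 0.547 = 3086  |  3335 × 0.425 = 1417 ⇒ total 4503
Group 2: 5606 × 0.969 = 5432
Group 3: 5641 × 0.938 = 5291
Group 4: 3335 × 0.916 + 11878 × 0.617 = 3055 + 7329 = 10384
Net migration: Group 3 − 560 → 4731; Group 4 + 340 → 10724
End of period: [4503, 5432, 4731, 10724]

4731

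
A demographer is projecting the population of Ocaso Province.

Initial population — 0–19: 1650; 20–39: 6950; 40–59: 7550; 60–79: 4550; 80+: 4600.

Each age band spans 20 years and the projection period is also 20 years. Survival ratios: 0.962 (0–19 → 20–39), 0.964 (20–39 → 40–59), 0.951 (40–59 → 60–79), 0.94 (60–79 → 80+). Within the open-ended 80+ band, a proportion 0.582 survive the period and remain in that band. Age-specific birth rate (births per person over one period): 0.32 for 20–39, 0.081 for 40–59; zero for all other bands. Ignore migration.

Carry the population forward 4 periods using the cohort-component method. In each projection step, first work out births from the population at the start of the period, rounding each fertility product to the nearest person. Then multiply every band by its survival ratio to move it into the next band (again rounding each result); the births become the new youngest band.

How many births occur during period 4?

537

Numbering the bands 1..5 from youngest to oldest:
— Period 1 —
Births: 6950 × 0.32 = 2224  |  7550 × 0.081 = 612 → 2836
Band 2: 1650 × 0.962 = 1587
Band 3: 6950 × 0.964 = 6700
Band 4: 7550 × 0.951 = 7180
Band 5: 4550 × 0.94 + 4600 × 0.582 = 4277 + 2677 = 6954
End of period: [2836, 1587, 6700, 7180, 6954]
— Period 2 —
Births: 1587 × 0.32 = 508  |  6700 × 0.081 = 543 → 1051
Band 2: 2836 × 0.962 = 2728
Band 3: 1587 × 0.964 = 1530
Band 4: 6700 × 0.951 = 6372
Band 5: 7180 × 0.94 + 6954 × 0.582 = 6749 + 4047 = 10796
End of period: [1051, 2728, 1530, 6372, 10796]
— Period 3 —
Births: 2728 × 0.32 = 873  |  1530 × 0.081 = 124 → 997
Band 2: 1051 × 0.962 = 1011
Band 3: 2728 × 0.964 = 2630
Band 4: 1530 × 0.951 = 1455
Band 5: 6372 × 0.94 + 10796 × 0.582 = 5990 + 6283 = 12273
End of period: [997, 1011, 2630, 1455, 12273]
— Period 4 —
Births: 1011 × 0.32 = 324  |  2630 × 0.081 = 213 → 537
Band 2: 997 × 0.962 = 959
Band 3: 1011 × 0.964 = 975
Band 4: 2630 × 0.951 = 2501
Band 5: 1455 × 0.94 + 12273 × 0.582 = 1368 + 7143 = 8511
End of period: [537, 959, 975, 2501, 8511]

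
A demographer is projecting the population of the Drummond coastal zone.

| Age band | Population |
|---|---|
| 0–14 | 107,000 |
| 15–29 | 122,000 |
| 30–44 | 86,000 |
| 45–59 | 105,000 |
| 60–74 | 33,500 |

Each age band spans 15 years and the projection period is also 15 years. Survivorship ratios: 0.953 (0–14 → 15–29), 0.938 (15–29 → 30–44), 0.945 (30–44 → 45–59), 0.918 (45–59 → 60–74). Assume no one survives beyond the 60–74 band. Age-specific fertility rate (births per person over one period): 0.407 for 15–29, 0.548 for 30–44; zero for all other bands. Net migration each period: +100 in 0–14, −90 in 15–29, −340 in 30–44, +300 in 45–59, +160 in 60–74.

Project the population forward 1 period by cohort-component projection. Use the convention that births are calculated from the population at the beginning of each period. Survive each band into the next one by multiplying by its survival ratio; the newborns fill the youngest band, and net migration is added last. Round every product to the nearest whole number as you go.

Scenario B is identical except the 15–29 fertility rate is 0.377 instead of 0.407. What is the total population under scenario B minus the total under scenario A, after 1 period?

-3660

Call the groups 1 to 5, youngest first.
— Period 1 —
Births: 122000 × 0.407 = 49654, 86000 × 0.548 = 47128 → total 96782
Group 2: 107000 × 0.953 = 101971
Group 3: 122000 × 0.938 = 114436
Group 4: 86000 × 0.945 = 81270
Group 5: 105000 × 0.918 = 96390
Net migration: Group 1 + 100 → 96882; Group 2 − 90 → 101881; Group 3 − 340 → 114096; Group 4 + 300 → 81570; Group 5 + 160 → 96550
Giving 96882 / 101881 / 114096 / 81570 / 96550.
Scenario A total after 1 period: 490979
Scenario B projection —
— Period 1 —
Births: 122000 × 0.377 = 45994, 86000 × 0.548 = 47128 → total 93122
Group 2: 107000 × 0.953 = 101971
Group 3: 122000 × 0.938 = 114436
Group 4: 86000 × 0.945 = 81270
Group 5: 105000 × 0.918 = 96390
Net migration: Group 1 + 100 → 93222; Group 2 − 90 → 101881; Group 3 − 340 → 114096; Group 4 + 300 → 81570; Group 5 + 160 → 96550
Giving 93222 / 101881 / 114096 / 81570 / 96550.
Scenario B total after 1 period: 487319
Difference B − A = 487319 − 490979 = -3660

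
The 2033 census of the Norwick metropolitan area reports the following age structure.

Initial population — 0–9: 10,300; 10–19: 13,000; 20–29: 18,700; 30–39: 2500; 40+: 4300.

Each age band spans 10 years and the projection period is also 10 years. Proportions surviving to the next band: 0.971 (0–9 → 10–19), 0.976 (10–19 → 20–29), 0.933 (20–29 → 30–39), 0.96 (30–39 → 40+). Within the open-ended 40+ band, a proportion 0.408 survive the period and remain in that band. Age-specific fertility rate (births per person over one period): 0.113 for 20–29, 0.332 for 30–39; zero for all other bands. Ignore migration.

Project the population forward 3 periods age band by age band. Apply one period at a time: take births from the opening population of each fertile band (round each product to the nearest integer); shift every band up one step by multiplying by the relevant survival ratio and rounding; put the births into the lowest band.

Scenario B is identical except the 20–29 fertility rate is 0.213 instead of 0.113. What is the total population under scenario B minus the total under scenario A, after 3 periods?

Let band 1 be 0–9 through band 5 = 40+.
Period 1.
Births: 18700 × 0.113 = 2113, 2500 × 0.332 = 830 — total 2943
Band 2: 10300 × 0.971 = 10001
Band 3: 13000 × 0.976 = 12688
Band 4: 18700 × 0.933 = 17447
Band 5: 2500 × 0.96 + 4300 × 0.408 = 2400 + 1754 = 4154
→ [2943, 10001, 12688, 17447, 4154]
Period 2.
Births: 12688 × 0.113 = 1434, 17447 × 0.332 = 5792 — total 7226
Band 2: 2943 × 0.971 = 2858
Band 3: 10001 × 0.976 = 9761
Band 4: 12688 × 0.933 = 11838
Band 5: 17447 × 0.96 + 4154 × 0.408 = 16749 + 1695 = 18444
→ [7226, 2858, 9761, 11838, 18444]
Period 3.
Births: 9761 × 0.113 = 1103, 11838 × 0.332 = 3930 — total 5033
Band 2: 7226 × 0.971 = 7016
Band 3: 2858 × 0.976 = 2789
Band 4: 9761 × 0.933 = 9107
Band 5: 11838 × 0.96 + 18444 × 0.408 = 11364 + 7525 = 18889
→ [5033, 7016, 2789, 9107, 18889]
Scenario A total after 3 periods: 42834
Scenario B projection —
Period 1.
Births: 18700 × 0.213 = 3983, 2500 × 0.332 = 830 — total 4813
Band 2: 10300 × 0.971 = 10001
Band 3: 13000 × 0.976 = 12688
Band 4: 18700 × 0.933 = 17447
Band 5: 2500 × 0.96 + 4300 × 0.408 = 2400 + 1754 = 4154
→ [4813, 10001, 12688, 17447, 4154]
Period 2.
Births: 12688 × 0.213 = 2703, 17447 × 0.332 = 5792 — total 8495
Band 2: 4813 × 0.971 = 4673
Band 3: 10001 × 0.976 = 9761
Band 4: 12688 × 0.933 = 11838
Band 5: 17447 × 0.96 + 4154 × 0.408 = 16749 + 1695 = 18444
→ [8495, 4673, 9761, 11838, 18444]
Period 3.
Births: 9761 × 0.213 = 2079, 11838 × 0.332 = 3930 — total 6009
Band 2: 8495 × 0.971 = 8249
Band 3: 4673 × 0.976 = 4561
Band 4: 9761 × 0.933 = 9107
Band 5: 11838 × 0.96 + 18444 × 0.408 = 11364 + 7525 = 18889
→ [6009, 8249, 4561, 9107, 18889]
Scenario B total after 3 periods: 46815
Difference B − A = 46815 − 42834 = 3981

3981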